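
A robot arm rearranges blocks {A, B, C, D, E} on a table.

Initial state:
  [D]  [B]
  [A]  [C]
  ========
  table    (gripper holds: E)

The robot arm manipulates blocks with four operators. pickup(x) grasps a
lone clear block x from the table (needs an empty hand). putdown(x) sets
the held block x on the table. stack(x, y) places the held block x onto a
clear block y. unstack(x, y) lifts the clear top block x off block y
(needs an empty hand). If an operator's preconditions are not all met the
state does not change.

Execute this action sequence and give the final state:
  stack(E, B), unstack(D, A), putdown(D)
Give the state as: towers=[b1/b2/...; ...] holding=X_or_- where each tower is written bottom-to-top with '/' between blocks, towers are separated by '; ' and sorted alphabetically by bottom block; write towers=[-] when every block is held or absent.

towers=[A; C/B/E; D] holding=-

step 1 (stack(E, B)): towers=[A/D; C/B/E] holding=-
step 2 (unstack(D, A)): towers=[A; C/B/E] holding=D
step 3 (putdown(D)): towers=[A; C/B/E; D] holding=-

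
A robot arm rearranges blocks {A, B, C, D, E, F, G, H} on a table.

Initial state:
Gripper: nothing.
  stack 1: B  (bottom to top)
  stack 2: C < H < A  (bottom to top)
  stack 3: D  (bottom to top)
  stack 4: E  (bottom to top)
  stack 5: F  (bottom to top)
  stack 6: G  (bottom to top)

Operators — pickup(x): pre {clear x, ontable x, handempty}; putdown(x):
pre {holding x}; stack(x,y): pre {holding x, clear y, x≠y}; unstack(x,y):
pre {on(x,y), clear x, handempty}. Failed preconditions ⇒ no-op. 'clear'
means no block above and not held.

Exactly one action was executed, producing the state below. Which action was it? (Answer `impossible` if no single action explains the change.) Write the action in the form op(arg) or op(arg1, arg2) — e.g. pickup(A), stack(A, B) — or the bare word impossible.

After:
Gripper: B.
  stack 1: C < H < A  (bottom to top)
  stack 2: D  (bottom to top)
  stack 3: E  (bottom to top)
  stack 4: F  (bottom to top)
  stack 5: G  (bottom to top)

pickup(B)

target: towers=[C/H/A; D; E; F; G] holding=B
         pickup(G) → towers=[B; C/H/A; D; E; F] holding=G
     unstack(A, H) → towers=[B; C/H; D; E; F; G] holding=A
         pickup(E) → towers=[B; C/H/A; D; F; G] holding=E
         pickup(B) → towers=[C/H/A; D; E; F; G] holding=B  ← match
         pickup(F) → towers=[B; C/H/A; D; E; G] holding=F
         pickup(D) → towers=[B; C/H/A; E; F; G] holding=D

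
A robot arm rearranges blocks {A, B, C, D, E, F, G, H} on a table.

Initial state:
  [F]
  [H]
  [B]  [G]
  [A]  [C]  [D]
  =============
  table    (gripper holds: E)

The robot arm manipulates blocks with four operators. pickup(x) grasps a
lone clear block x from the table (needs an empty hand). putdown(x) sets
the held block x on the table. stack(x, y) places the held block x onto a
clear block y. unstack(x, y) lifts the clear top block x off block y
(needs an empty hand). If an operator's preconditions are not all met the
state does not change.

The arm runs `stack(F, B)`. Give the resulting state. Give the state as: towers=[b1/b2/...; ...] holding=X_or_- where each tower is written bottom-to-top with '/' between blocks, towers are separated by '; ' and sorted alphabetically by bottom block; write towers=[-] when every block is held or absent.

towers=[A/B/H/F; C/G; D] holding=E

before: towers=[A/B/H/F; C/G; D] holding=E
pre[stack(F, B)]: holding(F) no, clear(B) no, F≠B yes
holding(F), clear(B) unmet → stack(F, B) is a no-op
after:  towers=[A/B/H/F; C/G; D] holding=E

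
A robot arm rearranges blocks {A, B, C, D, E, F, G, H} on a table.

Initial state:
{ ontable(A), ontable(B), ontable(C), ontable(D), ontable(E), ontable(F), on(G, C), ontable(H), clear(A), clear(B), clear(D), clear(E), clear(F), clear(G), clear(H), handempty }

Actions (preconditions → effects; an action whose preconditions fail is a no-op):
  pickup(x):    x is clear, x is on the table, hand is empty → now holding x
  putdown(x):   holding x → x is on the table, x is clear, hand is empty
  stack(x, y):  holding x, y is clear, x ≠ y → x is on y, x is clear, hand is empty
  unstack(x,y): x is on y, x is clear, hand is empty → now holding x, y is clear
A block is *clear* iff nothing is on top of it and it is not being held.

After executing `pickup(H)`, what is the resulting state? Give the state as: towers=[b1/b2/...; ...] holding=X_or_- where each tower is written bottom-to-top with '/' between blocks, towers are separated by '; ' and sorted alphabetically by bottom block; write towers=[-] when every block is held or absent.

before: towers=[A; B; C/G; D; E; F; H] holding=-
pre[pickup(H)]: clear(H) ✓, ontable(H) ✓, handempty ✓
all met → apply pickup(H)
after:  towers=[A; B; C/G; D; E; F] holding=H

towers=[A; B; C/G; D; E; F] holding=H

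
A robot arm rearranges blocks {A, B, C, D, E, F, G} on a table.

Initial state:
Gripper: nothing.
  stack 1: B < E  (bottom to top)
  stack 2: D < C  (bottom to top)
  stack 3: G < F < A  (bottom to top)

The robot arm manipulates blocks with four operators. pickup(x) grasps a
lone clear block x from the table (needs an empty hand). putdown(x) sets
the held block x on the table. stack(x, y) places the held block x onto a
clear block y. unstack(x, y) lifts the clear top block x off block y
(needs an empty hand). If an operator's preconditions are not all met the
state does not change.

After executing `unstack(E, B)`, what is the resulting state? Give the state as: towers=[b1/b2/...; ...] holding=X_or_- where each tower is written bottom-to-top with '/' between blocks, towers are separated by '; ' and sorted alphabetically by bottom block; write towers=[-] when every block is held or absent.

before: towers=[B/E; D/C; G/F/A] holding=-
pre[unstack(E, B)]: on(E,B) yes, clear(E) yes, handempty yes
all met → apply unstack(E, B)
after:  towers=[B; D/C; G/F/A] holding=E

towers=[B; D/C; G/F/A] holding=E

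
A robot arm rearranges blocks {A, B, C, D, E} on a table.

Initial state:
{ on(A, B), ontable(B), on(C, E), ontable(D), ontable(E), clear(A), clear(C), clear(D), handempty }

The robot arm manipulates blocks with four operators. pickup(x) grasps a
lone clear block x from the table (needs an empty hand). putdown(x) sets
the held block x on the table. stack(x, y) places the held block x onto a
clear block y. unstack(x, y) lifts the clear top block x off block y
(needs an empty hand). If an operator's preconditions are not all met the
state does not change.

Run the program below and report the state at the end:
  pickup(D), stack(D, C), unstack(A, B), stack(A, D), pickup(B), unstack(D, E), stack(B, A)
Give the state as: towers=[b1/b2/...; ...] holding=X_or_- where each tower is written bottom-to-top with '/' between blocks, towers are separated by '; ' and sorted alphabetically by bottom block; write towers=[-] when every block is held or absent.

towers=[E/C/D/A/B] holding=-

step 1 (pickup(D)): towers=[B/A; E/C] holding=D
step 2 (stack(D, C)): towers=[B/A; E/C/D] holding=-
step 3 (unstack(A, B)): towers=[B; E/C/D] holding=A
step 4 (stack(A, D)): towers=[B; E/C/D/A] holding=-
step 5 (pickup(B)): towers=[E/C/D/A] holding=B
step 6 (unstack(D, E)) [no-op]: towers=[E/C/D/A] holding=B
step 7 (stack(B, A)): towers=[E/C/D/A/B] holding=-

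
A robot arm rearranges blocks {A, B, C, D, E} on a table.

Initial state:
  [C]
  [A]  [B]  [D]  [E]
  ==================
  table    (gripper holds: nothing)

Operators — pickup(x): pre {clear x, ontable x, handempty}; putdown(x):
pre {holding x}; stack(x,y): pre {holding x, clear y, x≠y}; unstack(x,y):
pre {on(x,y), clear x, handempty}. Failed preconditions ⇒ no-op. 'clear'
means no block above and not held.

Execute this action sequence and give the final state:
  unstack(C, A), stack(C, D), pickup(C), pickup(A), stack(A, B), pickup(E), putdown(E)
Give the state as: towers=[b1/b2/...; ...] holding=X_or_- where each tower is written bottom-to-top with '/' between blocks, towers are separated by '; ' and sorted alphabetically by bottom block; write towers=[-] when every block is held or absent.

step 1 (unstack(C, A)): towers=[A; B; D; E] holding=C
step 2 (stack(C, D)): towers=[A; B; D/C; E] holding=-
step 3 (pickup(C)) [no-op]: towers=[A; B; D/C; E] holding=-
step 4 (pickup(A)): towers=[B; D/C; E] holding=A
step 5 (stack(A, B)): towers=[B/A; D/C; E] holding=-
step 6 (pickup(E)): towers=[B/A; D/C] holding=E
step 7 (putdown(E)): towers=[B/A; D/C; E] holding=-

towers=[B/A; D/C; E] holding=-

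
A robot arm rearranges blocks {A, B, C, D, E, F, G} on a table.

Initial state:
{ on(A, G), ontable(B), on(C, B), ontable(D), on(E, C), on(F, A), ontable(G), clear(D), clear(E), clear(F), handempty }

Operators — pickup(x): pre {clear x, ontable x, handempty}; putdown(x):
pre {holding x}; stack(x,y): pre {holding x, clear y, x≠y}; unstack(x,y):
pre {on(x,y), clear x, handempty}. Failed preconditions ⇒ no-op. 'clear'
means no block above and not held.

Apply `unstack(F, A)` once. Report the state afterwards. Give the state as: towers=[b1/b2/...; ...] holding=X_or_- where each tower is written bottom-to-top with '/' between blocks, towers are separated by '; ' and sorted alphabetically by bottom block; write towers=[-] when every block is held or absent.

before: towers=[B/C/E; D; G/A/F] holding=-
pre[unstack(F, A)]: on(F,A) yes, clear(F) yes, handempty yes
all met → apply unstack(F, A)
after:  towers=[B/C/E; D; G/A] holding=F

towers=[B/C/E; D; G/A] holding=F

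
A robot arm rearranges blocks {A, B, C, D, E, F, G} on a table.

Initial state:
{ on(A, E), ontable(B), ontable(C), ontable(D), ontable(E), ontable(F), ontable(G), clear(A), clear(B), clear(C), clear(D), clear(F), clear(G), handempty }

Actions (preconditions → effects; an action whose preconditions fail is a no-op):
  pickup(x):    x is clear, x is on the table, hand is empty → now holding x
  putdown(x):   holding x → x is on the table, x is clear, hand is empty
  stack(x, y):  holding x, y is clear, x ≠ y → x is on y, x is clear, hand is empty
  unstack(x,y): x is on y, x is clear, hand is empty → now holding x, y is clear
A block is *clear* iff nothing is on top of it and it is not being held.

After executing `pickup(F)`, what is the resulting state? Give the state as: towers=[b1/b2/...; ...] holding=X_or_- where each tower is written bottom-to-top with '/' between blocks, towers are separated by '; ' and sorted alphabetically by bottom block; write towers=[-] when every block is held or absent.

towers=[B; C; D; E/A; G] holding=F

before: towers=[B; C; D; E/A; F; G] holding=-
pre[pickup(F)]: clear(F) yes, ontable(F) yes, handempty yes
all met → apply pickup(F)
after:  towers=[B; C; D; E/A; G] holding=F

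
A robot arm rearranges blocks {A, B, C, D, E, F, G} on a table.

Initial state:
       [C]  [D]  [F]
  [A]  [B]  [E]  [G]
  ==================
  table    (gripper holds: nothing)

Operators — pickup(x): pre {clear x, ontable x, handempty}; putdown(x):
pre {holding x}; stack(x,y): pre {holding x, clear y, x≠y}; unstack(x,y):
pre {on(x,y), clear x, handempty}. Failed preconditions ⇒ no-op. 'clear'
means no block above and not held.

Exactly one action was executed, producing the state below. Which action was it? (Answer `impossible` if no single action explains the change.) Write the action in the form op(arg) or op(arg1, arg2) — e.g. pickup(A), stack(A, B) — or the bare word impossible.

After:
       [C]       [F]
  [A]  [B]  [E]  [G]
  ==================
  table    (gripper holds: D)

unstack(D, E)

target: towers=[A; B/C; E; G/F] holding=D
     unstack(F, G) → towers=[A; B/C; E/D; G] holding=F
     unstack(D, E) → towers=[A; B/C; E; G/F] holding=D  ← match
         pickup(A) → towers=[B/C; E/D; G/F] holding=A
     unstack(C, B) → towers=[A; B; E/D; G/F] holding=C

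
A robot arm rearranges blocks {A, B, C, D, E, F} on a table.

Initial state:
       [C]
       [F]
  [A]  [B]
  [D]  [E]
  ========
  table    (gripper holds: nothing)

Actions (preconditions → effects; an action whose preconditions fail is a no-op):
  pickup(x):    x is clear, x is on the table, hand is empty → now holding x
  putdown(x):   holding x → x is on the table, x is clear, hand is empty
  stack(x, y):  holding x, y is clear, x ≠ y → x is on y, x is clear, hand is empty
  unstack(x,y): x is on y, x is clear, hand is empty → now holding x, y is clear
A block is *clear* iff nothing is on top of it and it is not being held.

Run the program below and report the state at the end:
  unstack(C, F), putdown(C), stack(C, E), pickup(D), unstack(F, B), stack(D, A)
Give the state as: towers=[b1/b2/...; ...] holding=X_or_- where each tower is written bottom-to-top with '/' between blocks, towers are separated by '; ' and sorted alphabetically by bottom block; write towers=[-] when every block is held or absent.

step 1 (unstack(C, F)): towers=[D/A; E/B/F] holding=C
step 2 (putdown(C)): towers=[C; D/A; E/B/F] holding=-
step 3 (stack(C, E)) [no-op]: towers=[C; D/A; E/B/F] holding=-
step 4 (pickup(D)) [no-op]: towers=[C; D/A; E/B/F] holding=-
step 5 (unstack(F, B)): towers=[C; D/A; E/B] holding=F
step 6 (stack(D, A)) [no-op]: towers=[C; D/A; E/B] holding=F

towers=[C; D/A; E/B] holding=F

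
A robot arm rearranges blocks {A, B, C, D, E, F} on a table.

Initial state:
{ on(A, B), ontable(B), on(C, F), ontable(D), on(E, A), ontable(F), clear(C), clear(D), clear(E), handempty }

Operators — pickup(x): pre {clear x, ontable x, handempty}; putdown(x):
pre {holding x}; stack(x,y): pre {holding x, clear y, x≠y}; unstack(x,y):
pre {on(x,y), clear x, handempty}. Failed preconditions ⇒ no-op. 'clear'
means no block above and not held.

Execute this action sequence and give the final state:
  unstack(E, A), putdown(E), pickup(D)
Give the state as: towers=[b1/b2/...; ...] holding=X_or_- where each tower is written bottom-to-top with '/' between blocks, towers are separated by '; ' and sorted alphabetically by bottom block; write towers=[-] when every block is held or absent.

step 1 (unstack(E, A)): towers=[B/A; D; F/C] holding=E
step 2 (putdown(E)): towers=[B/A; D; E; F/C] holding=-
step 3 (pickup(D)): towers=[B/A; E; F/C] holding=D

towers=[B/A; E; F/C] holding=D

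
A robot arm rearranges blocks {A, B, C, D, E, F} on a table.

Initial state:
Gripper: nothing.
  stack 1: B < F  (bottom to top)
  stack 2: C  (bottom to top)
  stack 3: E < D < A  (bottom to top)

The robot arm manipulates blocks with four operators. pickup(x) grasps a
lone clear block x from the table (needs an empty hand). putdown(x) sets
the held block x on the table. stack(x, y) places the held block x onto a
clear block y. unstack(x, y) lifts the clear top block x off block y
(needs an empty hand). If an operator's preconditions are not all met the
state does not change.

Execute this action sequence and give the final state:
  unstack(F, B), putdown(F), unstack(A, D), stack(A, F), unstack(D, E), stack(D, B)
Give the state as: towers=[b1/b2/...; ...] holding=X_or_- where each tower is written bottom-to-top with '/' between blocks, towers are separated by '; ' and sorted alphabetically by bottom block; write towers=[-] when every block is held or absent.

towers=[B/D; C; E; F/A] holding=-

step 1 (unstack(F, B)): towers=[B; C; E/D/A] holding=F
step 2 (putdown(F)): towers=[B; C; E/D/A; F] holding=-
step 3 (unstack(A, D)): towers=[B; C; E/D; F] holding=A
step 4 (stack(A, F)): towers=[B; C; E/D; F/A] holding=-
step 5 (unstack(D, E)): towers=[B; C; E; F/A] holding=D
step 6 (stack(D, B)): towers=[B/D; C; E; F/A] holding=-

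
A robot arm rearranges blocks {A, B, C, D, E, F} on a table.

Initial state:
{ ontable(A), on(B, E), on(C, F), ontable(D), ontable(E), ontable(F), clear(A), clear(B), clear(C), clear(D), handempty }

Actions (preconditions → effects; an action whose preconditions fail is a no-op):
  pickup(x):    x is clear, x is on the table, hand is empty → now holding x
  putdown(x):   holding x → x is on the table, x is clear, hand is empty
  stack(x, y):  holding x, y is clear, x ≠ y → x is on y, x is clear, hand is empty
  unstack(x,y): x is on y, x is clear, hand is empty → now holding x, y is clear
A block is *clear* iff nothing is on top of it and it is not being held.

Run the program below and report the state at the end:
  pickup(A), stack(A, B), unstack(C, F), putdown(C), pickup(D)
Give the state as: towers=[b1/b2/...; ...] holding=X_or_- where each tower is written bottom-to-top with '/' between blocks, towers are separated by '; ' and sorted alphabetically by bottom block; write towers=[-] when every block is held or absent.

step 1 (pickup(A)): towers=[D; E/B; F/C] holding=A
step 2 (stack(A, B)): towers=[D; E/B/A; F/C] holding=-
step 3 (unstack(C, F)): towers=[D; E/B/A; F] holding=C
step 4 (putdown(C)): towers=[C; D; E/B/A; F] holding=-
step 5 (pickup(D)): towers=[C; E/B/A; F] holding=D

towers=[C; E/B/A; F] holding=D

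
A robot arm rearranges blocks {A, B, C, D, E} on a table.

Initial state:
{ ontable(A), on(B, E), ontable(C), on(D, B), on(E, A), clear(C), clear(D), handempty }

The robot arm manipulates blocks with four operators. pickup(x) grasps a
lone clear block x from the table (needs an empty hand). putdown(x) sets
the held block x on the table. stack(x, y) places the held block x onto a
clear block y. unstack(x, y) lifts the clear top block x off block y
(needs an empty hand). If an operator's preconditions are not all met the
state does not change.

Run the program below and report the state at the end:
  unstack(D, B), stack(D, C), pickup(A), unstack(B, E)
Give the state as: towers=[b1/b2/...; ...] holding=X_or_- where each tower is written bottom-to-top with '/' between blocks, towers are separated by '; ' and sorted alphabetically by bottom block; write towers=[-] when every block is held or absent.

towers=[A/E; C/D] holding=B

step 1 (unstack(D, B)): towers=[A/E/B; C] holding=D
step 2 (stack(D, C)): towers=[A/E/B; C/D] holding=-
step 3 (pickup(A)) [no-op]: towers=[A/E/B; C/D] holding=-
step 4 (unstack(B, E)): towers=[A/E; C/D] holding=B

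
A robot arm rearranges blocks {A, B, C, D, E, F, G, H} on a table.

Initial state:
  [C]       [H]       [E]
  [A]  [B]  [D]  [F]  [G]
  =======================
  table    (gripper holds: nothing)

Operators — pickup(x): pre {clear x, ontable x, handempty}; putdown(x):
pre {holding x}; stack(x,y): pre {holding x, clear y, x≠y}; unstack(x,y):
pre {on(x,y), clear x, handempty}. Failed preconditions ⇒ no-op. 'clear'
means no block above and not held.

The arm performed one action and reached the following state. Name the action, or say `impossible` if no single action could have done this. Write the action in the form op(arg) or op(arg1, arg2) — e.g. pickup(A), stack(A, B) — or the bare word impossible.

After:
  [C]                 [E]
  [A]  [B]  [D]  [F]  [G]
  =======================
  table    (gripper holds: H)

target: towers=[A/C; B; D; F; G/E] holding=H
     unstack(E, G) → towers=[A/C; B; D/H; F; G] holding=E
     unstack(H, D) → towers=[A/C; B; D; F; G/E] holding=H  ← match
         pickup(B) → towers=[A/C; D/H; F; G/E] holding=B
         pickup(F) → towers=[A/C; B; D/H; G/E] holding=F
     unstack(C, A) → towers=[A; B; D/H; F; G/E] holding=C

unstack(H, D)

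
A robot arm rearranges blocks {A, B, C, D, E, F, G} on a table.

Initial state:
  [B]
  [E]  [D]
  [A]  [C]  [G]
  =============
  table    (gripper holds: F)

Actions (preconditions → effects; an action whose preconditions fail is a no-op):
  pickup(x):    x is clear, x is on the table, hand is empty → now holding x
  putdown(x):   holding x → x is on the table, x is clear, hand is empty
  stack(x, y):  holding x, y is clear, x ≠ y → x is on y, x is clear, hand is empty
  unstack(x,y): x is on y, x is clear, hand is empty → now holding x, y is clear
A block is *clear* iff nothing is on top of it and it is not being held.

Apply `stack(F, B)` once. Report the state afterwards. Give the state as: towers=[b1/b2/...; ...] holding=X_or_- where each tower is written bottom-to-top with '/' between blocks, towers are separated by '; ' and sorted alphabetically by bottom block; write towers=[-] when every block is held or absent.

towers=[A/E/B/F; C/D; G] holding=-

before: towers=[A/E/B; C/D; G] holding=F
pre[stack(F, B)]: holding(F) yes, clear(B) yes, F≠B yes
all met → apply stack(F, B)
after:  towers=[A/E/B/F; C/D; G] holding=-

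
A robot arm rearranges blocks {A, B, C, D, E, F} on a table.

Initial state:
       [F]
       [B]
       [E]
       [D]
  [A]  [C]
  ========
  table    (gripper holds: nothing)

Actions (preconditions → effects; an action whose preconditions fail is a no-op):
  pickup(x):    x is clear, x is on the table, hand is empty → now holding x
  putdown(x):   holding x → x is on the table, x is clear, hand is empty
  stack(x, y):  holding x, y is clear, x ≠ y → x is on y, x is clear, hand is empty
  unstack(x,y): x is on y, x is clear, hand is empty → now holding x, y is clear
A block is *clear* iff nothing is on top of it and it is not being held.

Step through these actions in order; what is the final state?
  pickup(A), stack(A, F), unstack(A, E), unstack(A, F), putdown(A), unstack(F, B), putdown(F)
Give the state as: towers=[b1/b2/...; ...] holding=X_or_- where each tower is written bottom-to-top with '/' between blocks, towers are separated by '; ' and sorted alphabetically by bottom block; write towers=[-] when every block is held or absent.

towers=[A; C/D/E/B; F] holding=-

step 1 (pickup(A)): towers=[C/D/E/B/F] holding=A
step 2 (stack(A, F)): towers=[C/D/E/B/F/A] holding=-
step 3 (unstack(A, E)) [no-op]: towers=[C/D/E/B/F/A] holding=-
step 4 (unstack(A, F)): towers=[C/D/E/B/F] holding=A
step 5 (putdown(A)): towers=[A; C/D/E/B/F] holding=-
step 6 (unstack(F, B)): towers=[A; C/D/E/B] holding=F
step 7 (putdown(F)): towers=[A; C/D/E/B; F] holding=-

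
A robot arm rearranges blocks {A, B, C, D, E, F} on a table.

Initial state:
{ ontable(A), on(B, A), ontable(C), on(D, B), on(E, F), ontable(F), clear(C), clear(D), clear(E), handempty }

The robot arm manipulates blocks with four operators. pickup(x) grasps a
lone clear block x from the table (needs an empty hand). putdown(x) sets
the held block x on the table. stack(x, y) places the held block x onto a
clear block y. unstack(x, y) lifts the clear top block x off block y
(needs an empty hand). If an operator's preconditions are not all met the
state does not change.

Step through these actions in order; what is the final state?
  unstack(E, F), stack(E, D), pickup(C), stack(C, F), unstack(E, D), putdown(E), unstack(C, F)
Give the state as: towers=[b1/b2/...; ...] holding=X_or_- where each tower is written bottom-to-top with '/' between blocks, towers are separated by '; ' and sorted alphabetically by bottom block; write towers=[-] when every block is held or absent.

step 1 (unstack(E, F)): towers=[A/B/D; C; F] holding=E
step 2 (stack(E, D)): towers=[A/B/D/E; C; F] holding=-
step 3 (pickup(C)): towers=[A/B/D/E; F] holding=C
step 4 (stack(C, F)): towers=[A/B/D/E; F/C] holding=-
step 5 (unstack(E, D)): towers=[A/B/D; F/C] holding=E
step 6 (putdown(E)): towers=[A/B/D; E; F/C] holding=-
step 7 (unstack(C, F)): towers=[A/B/D; E; F] holding=C

towers=[A/B/D; E; F] holding=C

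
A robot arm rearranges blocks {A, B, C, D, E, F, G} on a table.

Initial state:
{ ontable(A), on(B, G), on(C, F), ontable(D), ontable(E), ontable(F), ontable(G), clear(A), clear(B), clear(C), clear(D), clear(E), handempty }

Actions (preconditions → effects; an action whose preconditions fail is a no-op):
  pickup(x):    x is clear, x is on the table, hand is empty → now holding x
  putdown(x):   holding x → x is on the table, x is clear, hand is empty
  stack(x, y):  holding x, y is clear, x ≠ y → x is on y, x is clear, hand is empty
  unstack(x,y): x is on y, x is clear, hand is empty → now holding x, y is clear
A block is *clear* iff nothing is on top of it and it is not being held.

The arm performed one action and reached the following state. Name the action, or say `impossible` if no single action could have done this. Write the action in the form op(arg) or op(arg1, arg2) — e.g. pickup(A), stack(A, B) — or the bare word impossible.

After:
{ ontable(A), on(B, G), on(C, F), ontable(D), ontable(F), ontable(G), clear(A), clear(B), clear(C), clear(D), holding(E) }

target: towers=[A; D; F/C; G/B] holding=E
     unstack(B, G) → towers=[A; D; E; F/C; G] holding=B
         pickup(D) → towers=[A; E; F/C; G/B] holding=D
         pickup(A) → towers=[D; E; F/C; G/B] holding=A
         pickup(E) → towers=[A; D; F/C; G/B] holding=E  ← match
     unstack(C, F) → towers=[A; D; E; F; G/B] holding=C

pickup(E)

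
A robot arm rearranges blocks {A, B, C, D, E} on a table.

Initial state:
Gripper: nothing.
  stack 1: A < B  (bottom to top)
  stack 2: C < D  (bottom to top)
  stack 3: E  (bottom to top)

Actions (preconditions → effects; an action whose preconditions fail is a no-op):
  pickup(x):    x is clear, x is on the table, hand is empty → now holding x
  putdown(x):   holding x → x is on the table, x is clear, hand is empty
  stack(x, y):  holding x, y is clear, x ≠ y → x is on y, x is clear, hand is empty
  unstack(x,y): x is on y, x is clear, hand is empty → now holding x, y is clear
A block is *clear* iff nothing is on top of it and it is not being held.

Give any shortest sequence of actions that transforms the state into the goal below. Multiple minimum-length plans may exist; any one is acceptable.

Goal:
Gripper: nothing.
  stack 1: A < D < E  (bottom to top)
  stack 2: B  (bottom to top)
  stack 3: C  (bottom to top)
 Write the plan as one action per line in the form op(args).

unstack(B, A)
putdown(B)
unstack(D, C)
stack(D, A)
pickup(E)
stack(E, D)

step 1 (unstack(B, A)): towers=[A; C/D; E] holding=B
step 2 (putdown(B)): towers=[A; B; C/D; E] holding=-
step 3 (unstack(D, C)): towers=[A; B; C; E] holding=D
step 4 (stack(D, A)): towers=[A/D; B; C; E] holding=-
step 5 (pickup(E)): towers=[A/D; B; C] holding=E
step 6 (stack(E, D)): towers=[A/D/E; B; C] holding=-
goal check: towers=[A/D/E; B; C] holding=- — reached (length 6, optimal by BFS)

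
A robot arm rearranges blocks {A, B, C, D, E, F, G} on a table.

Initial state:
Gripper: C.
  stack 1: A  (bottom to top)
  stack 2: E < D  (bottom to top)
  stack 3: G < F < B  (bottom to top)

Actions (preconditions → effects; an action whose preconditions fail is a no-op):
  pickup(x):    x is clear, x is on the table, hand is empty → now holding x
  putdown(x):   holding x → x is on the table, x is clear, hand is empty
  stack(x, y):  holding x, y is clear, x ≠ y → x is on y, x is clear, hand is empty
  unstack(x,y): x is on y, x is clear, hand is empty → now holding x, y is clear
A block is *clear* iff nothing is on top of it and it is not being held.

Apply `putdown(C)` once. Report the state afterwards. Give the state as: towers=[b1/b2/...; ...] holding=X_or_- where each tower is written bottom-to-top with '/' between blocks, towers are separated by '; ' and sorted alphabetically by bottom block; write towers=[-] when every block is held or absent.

before: towers=[A; E/D; G/F/B] holding=C
pre[putdown(C)]: holding(C) yes
all met → apply putdown(C)
after:  towers=[A; C; E/D; G/F/B] holding=-

towers=[A; C; E/D; G/F/B] holding=-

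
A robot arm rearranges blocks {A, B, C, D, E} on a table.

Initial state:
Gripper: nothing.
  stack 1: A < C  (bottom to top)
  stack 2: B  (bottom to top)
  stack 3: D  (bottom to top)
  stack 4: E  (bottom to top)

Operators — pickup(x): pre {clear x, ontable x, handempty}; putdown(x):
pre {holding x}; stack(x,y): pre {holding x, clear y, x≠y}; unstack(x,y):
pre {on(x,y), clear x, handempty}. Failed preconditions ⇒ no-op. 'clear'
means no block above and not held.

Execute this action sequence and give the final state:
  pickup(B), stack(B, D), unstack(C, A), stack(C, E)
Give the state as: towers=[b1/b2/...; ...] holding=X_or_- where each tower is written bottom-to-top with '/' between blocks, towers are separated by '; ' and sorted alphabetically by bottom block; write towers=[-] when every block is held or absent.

towers=[A; D/B; E/C] holding=-

step 1 (pickup(B)): towers=[A/C; D; E] holding=B
step 2 (stack(B, D)): towers=[A/C; D/B; E] holding=-
step 3 (unstack(C, A)): towers=[A; D/B; E] holding=C
step 4 (stack(C, E)): towers=[A; D/B; E/C] holding=-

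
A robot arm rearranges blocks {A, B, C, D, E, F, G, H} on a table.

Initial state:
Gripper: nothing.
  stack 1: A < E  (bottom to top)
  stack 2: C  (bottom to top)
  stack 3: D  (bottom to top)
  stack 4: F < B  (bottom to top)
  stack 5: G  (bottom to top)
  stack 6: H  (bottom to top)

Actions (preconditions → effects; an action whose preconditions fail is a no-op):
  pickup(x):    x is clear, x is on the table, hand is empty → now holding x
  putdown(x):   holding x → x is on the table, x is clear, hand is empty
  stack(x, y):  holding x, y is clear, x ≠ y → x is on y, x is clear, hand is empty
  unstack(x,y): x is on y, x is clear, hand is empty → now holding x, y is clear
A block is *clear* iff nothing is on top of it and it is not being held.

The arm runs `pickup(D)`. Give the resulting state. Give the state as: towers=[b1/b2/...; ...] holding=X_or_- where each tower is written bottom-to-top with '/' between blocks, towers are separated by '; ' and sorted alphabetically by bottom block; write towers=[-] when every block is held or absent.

towers=[A/E; C; F/B; G; H] holding=D

before: towers=[A/E; C; D; F/B; G; H] holding=-
pre[pickup(D)]: clear(D) ✓, ontable(D) ✓, handempty ✓
all met → apply pickup(D)
after:  towers=[A/E; C; F/B; G; H] holding=D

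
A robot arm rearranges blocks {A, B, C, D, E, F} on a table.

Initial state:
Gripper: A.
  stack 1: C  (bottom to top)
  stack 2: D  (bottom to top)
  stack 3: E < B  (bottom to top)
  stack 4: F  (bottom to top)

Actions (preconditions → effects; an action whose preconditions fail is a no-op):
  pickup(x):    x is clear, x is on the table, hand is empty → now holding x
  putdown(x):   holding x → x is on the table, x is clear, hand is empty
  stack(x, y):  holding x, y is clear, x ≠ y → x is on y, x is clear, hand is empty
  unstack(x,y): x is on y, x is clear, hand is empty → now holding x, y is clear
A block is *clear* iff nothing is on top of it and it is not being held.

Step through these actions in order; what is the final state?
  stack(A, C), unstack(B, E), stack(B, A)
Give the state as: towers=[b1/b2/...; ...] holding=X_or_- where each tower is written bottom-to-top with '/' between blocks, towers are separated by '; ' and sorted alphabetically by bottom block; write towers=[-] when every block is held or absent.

step 1 (stack(A, C)): towers=[C/A; D; E/B; F] holding=-
step 2 (unstack(B, E)): towers=[C/A; D; E; F] holding=B
step 3 (stack(B, A)): towers=[C/A/B; D; E; F] holding=-

towers=[C/A/B; D; E; F] holding=-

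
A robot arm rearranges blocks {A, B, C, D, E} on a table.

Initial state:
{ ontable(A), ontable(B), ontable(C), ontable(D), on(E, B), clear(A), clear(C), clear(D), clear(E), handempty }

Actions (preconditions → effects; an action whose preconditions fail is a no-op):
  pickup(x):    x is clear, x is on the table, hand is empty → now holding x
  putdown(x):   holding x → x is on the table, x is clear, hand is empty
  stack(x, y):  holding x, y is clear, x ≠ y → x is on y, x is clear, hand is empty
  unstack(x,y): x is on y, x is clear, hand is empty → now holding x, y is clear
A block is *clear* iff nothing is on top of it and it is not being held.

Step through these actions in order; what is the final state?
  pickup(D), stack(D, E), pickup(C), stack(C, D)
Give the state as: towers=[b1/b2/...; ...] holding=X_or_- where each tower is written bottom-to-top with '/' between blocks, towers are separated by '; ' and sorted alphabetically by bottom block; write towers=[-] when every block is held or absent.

towers=[A; B/E/D/C] holding=-

step 1 (pickup(D)): towers=[A; B/E; C] holding=D
step 2 (stack(D, E)): towers=[A; B/E/D; C] holding=-
step 3 (pickup(C)): towers=[A; B/E/D] holding=C
step 4 (stack(C, D)): towers=[A; B/E/D/C] holding=-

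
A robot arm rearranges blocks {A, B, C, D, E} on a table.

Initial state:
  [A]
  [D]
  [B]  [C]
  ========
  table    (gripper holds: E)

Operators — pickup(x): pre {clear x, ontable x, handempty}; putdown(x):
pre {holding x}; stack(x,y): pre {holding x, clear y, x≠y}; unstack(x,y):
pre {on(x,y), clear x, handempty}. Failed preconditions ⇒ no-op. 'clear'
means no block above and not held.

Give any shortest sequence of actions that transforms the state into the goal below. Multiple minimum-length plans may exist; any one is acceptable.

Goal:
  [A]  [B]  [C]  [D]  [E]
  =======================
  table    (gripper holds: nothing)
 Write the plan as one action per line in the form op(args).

putdown(E)
unstack(A, D)
putdown(A)
unstack(D, B)
putdown(D)

step 1 (putdown(E)): towers=[B/D/A; C; E] holding=-
step 2 (unstack(A, D)): towers=[B/D; C; E] holding=A
step 3 (putdown(A)): towers=[A; B/D; C; E] holding=-
step 4 (unstack(D, B)): towers=[A; B; C; E] holding=D
step 5 (putdown(D)): towers=[A; B; C; D; E] holding=-
goal check: towers=[A; B; C; D; E] holding=- — reached (length 5, optimal by BFS)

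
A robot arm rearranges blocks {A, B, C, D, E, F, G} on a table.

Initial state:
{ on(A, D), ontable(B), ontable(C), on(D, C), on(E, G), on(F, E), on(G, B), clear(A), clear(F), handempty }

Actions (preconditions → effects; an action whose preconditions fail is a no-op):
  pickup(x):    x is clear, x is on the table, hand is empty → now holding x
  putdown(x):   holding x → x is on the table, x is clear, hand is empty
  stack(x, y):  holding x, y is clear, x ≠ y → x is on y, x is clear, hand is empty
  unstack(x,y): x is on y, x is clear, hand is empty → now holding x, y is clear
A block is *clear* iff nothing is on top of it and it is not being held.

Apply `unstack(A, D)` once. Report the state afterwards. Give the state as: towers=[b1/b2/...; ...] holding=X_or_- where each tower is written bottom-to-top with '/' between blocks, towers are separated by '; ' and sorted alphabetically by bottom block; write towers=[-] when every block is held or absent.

towers=[B/G/E/F; C/D] holding=A

before: towers=[B/G/E/F; C/D/A] holding=-
pre[unstack(A, D)]: on(A,D) yes, clear(A) yes, handempty yes
all met → apply unstack(A, D)
after:  towers=[B/G/E/F; C/D] holding=A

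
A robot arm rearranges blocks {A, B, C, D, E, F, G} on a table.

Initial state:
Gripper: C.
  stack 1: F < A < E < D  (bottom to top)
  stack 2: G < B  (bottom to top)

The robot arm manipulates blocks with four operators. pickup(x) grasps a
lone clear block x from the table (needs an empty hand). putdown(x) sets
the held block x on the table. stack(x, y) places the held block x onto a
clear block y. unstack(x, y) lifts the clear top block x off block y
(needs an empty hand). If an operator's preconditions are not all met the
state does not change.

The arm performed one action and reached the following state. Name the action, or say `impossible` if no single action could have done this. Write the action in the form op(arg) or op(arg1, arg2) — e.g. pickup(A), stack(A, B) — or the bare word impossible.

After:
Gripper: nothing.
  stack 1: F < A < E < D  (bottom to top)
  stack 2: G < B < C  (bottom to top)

stack(C, B)

target: towers=[F/A/E/D; G/B/C] holding=-
        putdown(C) → towers=[C; F/A/E/D; G/B] holding=-
       stack(C, B) → towers=[F/A/E/D; G/B/C] holding=-  ← match
       stack(C, D) → towers=[F/A/E/D/C; G/B] holding=-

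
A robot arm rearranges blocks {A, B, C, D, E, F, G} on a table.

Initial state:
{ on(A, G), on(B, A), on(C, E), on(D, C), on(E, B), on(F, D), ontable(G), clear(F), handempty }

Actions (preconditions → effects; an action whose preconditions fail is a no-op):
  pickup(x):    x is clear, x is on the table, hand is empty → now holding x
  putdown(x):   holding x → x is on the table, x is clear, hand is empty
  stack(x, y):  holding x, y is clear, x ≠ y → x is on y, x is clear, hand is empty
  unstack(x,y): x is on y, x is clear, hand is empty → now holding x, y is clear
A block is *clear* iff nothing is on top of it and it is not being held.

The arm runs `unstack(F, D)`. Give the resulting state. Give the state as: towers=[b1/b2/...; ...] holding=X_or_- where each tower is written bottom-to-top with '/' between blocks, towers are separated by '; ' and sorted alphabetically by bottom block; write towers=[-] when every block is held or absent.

before: towers=[G/A/B/E/C/D/F] holding=-
pre[unstack(F, D)]: on(F,D) yes, clear(F) yes, handempty yes
all met → apply unstack(F, D)
after:  towers=[G/A/B/E/C/D] holding=F

towers=[G/A/B/E/C/D] holding=F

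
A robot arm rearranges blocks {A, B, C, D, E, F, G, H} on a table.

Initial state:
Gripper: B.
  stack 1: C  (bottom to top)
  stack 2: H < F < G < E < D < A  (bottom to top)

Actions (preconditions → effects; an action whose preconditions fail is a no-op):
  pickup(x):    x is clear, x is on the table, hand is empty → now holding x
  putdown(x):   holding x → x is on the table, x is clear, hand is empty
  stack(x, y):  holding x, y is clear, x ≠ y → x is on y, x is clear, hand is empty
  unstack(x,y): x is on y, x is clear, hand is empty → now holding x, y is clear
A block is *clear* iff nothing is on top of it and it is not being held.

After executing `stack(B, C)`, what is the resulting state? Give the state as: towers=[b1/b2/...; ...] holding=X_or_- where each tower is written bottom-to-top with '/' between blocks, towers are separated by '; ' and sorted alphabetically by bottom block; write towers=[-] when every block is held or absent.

before: towers=[C; H/F/G/E/D/A] holding=B
pre[stack(B, C)]: holding(B) ✓, clear(C) ✓, B≠C ✓
all met → apply stack(B, C)
after:  towers=[C/B; H/F/G/E/D/A] holding=-

towers=[C/B; H/F/G/E/D/A] holding=-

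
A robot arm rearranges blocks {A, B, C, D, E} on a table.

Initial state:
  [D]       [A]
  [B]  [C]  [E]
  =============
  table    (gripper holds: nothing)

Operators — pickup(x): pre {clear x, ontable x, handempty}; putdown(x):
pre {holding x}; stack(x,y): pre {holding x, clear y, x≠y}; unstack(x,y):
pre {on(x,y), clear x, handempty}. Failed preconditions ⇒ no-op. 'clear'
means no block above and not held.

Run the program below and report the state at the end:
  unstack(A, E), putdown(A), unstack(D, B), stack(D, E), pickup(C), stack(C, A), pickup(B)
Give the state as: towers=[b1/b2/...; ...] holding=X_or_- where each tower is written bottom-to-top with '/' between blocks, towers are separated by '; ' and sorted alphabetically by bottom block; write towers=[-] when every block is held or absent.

towers=[A/C; E/D] holding=B

step 1 (unstack(A, E)): towers=[B/D; C; E] holding=A
step 2 (putdown(A)): towers=[A; B/D; C; E] holding=-
step 3 (unstack(D, B)): towers=[A; B; C; E] holding=D
step 4 (stack(D, E)): towers=[A; B; C; E/D] holding=-
step 5 (pickup(C)): towers=[A; B; E/D] holding=C
step 6 (stack(C, A)): towers=[A/C; B; E/D] holding=-
step 7 (pickup(B)): towers=[A/C; E/D] holding=B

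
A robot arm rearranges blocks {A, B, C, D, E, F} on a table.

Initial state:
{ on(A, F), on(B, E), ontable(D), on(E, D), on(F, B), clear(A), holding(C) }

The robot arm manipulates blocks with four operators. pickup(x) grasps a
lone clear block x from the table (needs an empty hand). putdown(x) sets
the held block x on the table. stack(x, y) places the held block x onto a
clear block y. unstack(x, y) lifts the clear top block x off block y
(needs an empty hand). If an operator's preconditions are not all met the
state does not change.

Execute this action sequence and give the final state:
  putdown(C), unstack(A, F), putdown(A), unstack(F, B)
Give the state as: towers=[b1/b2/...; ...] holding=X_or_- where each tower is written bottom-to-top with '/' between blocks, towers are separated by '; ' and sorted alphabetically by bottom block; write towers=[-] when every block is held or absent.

step 1 (putdown(C)): towers=[C; D/E/B/F/A] holding=-
step 2 (unstack(A, F)): towers=[C; D/E/B/F] holding=A
step 3 (putdown(A)): towers=[A; C; D/E/B/F] holding=-
step 4 (unstack(F, B)): towers=[A; C; D/E/B] holding=F

towers=[A; C; D/E/B] holding=F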